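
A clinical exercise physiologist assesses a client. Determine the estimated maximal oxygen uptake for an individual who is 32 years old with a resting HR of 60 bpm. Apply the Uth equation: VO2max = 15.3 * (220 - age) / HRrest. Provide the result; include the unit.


HRmax = 220 - 32 = 188
VO2max = 15.3 * (188 / 60)
= 15.3 * 3.1333
= 47.94 mL/kg/min

47.94 mL/kg/min


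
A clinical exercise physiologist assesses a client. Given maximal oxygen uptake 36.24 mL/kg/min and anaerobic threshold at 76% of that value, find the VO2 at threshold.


Percentage as decimal = 0.76
VO2 at AT = 36.24 * 0.76 = 27.54 mL/kg/min

27.54 mL/kg/min


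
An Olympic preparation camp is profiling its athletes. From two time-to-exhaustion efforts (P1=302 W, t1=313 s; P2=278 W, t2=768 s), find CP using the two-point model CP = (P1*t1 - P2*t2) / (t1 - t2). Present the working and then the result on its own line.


Work in trial 1 = 94526 J
Work in trial 2 = 213504 J
Delta work = -118978 J
Delta time = -455 s
CP = -118978 / -455 = 261.49 W

261.49 W


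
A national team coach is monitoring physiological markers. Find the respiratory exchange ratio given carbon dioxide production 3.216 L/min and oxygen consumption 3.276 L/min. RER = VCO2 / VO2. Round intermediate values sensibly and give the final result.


VCO2 = 3.216 L/min
VO2 = 3.276 L/min
RER = 3.216 / 3.276 = 0.9817

0.9817


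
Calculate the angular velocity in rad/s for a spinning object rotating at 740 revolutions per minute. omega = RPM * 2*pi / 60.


omega = RPM * 2*pi / 60
= 740 * 6.28318531 / 60
= 77.493 rad/s

77.493 rad/s


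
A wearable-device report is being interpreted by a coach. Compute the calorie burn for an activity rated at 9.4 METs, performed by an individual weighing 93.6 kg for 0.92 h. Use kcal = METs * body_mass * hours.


Product of METs and mass = 9.4 * 93.6 = 879.84
Total kcal = 879.84 * 0.92 = 809.45 kcal

809.45 kcal


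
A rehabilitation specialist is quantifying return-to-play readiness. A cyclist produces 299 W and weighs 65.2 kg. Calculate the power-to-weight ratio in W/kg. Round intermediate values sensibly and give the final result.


P/W = power / mass
= 299 / 65.2
= 4.586 W/kg

4.586 W/kg


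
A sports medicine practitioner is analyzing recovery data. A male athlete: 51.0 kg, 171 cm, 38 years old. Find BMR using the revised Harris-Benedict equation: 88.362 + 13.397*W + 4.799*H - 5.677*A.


Intercept = 88.362
Weight contribution = 13.397 * 51.0 = 683.247
Height contribution = 4.799 * 171 = 820.629
Age contribution = 5.677 * 38 = 215.726
BMR = 88.362 + 683.247 + 820.629 - 215.726
= 1376.51 kcal/day

1376.51 kcal/day


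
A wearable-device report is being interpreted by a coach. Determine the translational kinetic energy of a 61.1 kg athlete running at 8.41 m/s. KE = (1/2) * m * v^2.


KE = 0.5 * m * v^2
= 0.5 * 61.1 * 8.41^2
= 0.5 * 61.1 * 70.7281
= 2160.74 J

2160.74 J


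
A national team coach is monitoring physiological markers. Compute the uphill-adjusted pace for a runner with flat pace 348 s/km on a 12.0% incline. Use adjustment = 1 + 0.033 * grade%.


Adjustment factor = 1 + 0.033 * 12.0 = 1.396
Grade-adjusted pace = 348 * 1.396 = 485.81 s/km

485.81 s/km


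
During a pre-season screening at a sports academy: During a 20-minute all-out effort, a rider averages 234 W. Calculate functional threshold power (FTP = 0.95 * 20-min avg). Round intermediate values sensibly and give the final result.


FTP = 0.95 * 234
= 222.3 W

222.3 W


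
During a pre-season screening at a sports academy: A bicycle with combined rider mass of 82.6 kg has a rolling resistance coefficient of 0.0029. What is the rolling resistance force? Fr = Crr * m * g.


Fr = 0.0029 * 82.6 * 9.81
= 0.23954 * 9.81
= 2.35 N

2.35 N


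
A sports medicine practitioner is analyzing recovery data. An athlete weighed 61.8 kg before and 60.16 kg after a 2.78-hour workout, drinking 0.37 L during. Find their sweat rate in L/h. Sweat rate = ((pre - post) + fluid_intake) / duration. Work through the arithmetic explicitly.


Body mass change = 1.64 kg
Total sweat loss = 1.64 + 0.37 = 2.01 L
Rate = 2.01 / 2.78 = 0.723 L/h

0.723 L/h


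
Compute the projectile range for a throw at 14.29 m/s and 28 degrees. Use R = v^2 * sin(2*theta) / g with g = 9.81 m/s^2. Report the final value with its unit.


Two times the angle = 56 degrees
sin(56) = 0.829038
R = 204.2041 * 0.829038 / 9.81 = 17.257 m

17.257 m


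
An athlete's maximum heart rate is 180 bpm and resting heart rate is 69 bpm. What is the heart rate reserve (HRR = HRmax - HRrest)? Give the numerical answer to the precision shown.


HRR = HRmax - HRrest
= 180 - 69
= 111 bpm

111 bpm


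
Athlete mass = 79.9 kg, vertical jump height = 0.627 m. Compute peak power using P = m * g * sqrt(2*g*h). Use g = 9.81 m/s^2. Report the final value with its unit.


sqrt(2 * 9.81 * 0.627) = sqrt(12.30174) = 3.507384 m/s
P = 79.9 * 9.81 * 3.507384
= 2749.15 W

2749.15 W


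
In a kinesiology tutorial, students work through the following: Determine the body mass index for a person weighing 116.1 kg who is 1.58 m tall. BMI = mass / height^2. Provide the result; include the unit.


BMI = mass / height^2
= 116.1 / 1.58^2
= 116.1 / 2.4964
= 46.51 kg/m^2

46.51 kg/m^2


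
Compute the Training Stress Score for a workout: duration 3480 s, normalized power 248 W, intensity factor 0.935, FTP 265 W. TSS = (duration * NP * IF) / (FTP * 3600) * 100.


Product = 3480 * 248 * 0.935 = 806942.4
Base = 265 * 3600 = 954000
TSS = 806942.4 / 954000 * 100 = 84.59

84.59 TSS


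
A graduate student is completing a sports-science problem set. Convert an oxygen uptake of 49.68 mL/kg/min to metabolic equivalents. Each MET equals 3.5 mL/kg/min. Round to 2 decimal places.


One MET = 3.5 mL/kg/min
Number of METs = 49.68 / 3.5
= 14.19 METs

14.19 METs


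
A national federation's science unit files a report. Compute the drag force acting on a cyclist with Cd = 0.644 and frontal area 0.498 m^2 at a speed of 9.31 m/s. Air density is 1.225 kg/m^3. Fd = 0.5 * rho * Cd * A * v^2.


Step 1: v^2 = 86.6761
Step 2: Fd = 0.5 * 1.225 * 0.644 * 0.498 * 86.6761
= 17.026 N

17.026 N


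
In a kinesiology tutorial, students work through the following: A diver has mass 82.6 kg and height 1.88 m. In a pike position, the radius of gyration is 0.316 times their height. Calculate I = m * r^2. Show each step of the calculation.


r = 0.316 * 1.88 = 0.59408 m
I = m * r^2 = 82.6 * 0.352931 = 29.152 kg*m^2

29.152 kg*m^2


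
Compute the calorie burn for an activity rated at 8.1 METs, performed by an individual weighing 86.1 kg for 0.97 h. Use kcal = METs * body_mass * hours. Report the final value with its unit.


Product of METs and mass = 8.1 * 86.1 = 697.41
Total kcal = 697.41 * 0.97 = 676.49 kcal

676.49 kcal


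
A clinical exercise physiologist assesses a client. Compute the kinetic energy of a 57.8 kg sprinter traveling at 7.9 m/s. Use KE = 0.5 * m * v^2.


Velocity squared = 62.41
KE = 0.5 * 57.8 * 62.41 = 1803.65 J

1803.65 J


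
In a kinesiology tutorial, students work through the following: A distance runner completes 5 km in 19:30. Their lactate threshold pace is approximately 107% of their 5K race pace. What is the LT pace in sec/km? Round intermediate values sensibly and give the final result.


Convert to seconds: 19 min 30 s = 1170 s
Pace per km = 1170 / 5 = 234.0 s/km
LT pace = 234.0 * 1.07 = 250.38 s/km

250.38 s/km


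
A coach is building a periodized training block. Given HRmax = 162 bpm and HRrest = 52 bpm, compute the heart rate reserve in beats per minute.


Heart rate reserve = maximum HR minus resting HR
HRR = 162 - 52 = 110 bpm

110 bpm


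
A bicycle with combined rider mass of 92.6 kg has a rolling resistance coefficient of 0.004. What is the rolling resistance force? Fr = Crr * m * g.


Fr = 0.004 * 92.6 * 9.81
= 0.3704 * 9.81
= 3.634 N

3.634 N


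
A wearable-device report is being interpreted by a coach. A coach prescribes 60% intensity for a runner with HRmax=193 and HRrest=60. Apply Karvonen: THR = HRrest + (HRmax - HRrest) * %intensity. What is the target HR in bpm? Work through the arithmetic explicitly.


Heart rate reserve = 193 - 60 = 133
Intensity fraction = 60 / 100 = 0.6
THR = 60 + 133 * 0.6 = 139.8 bpm

139.8 bpm


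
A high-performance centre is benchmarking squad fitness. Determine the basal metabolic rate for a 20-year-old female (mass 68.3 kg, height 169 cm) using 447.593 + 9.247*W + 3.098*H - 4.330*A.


BMR = 447.593 + 9.247*68.3 + 3.098*169 - 4.330*20
= 1516.13 kcal/day

1516.13 kcal/day


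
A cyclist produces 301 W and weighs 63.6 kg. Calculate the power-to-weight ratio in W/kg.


P/W = power / mass
= 301 / 63.6
= 4.733 W/kg

4.733 W/kg


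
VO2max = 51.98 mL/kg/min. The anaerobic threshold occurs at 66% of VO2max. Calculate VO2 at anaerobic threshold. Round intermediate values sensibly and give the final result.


AT fraction = 66 / 100 = 0.66
AT VO2 = 51.98 * 0.66
= 34.31 mL/kg/min

34.31 mL/kg/min


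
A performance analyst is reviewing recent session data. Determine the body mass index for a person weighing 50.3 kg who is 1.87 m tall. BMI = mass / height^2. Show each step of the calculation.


BMI = mass / height^2
= 50.3 / 1.87^2
= 50.3 / 3.4969
= 14.38 kg/m^2

14.38 kg/m^2


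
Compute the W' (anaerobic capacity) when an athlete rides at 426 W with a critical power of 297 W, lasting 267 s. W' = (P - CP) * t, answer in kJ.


Above-CP power = 129 W
Duration = 267 s
W' = 129 * 267 = 34443 J
Convert: 34443 / 1000 = 34.443 kJ

34.443 kJ


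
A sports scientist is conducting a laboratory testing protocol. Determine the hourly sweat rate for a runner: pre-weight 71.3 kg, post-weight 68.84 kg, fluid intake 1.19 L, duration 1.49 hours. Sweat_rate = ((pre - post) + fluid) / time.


Mass lost = 71.3 - 68.84 = 2.46 kg
Add fluid consumed: 2.46 + 1.19 = 3.65 L total sweat
Sweat rate = 3.65 / 1.49 = 2.45 L/h

2.45 L/h


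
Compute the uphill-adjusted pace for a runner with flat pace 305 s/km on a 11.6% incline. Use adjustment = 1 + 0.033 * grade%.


Adjustment factor = 1 + 0.033 * 11.6 = 1.3828
Grade-adjusted pace = 305 * 1.3828 = 421.75 s/km

421.75 s/km


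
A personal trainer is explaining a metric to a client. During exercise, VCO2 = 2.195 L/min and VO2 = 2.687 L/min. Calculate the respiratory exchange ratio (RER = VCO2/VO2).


RER = VCO2 / VO2
= 2.195 / 2.687
= 0.8169

0.8169


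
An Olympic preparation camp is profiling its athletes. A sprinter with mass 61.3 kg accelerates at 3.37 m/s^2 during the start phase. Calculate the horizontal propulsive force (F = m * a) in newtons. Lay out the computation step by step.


F = m * a
= 61.3 * 3.37
= 206.58 N

206.58 N


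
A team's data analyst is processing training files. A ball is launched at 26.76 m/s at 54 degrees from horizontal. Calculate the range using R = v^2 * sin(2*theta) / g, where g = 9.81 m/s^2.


sin(2 * 54) = sin(108) = 0.951057
v^2 = 26.76^2 = 716.0976
R = 716.0976 * 0.951057 / 9.81
= 69.424 m

69.424 m


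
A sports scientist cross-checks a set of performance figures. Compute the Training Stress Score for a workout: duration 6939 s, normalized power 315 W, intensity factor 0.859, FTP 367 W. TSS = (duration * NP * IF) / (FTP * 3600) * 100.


Product = 6939 * 315 * 0.859 = 1877589.315
Base = 367 * 3600 = 1321200
TSS = 1877589.315 / 1321200 * 100 = 142.11

142.11 TSS


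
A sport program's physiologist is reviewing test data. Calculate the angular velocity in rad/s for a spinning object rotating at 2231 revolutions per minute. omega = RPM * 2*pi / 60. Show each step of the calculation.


omega = RPM * 2*pi / 60
= 2231 * 6.28318531 / 60
= 233.63 rad/s

233.63 rad/s


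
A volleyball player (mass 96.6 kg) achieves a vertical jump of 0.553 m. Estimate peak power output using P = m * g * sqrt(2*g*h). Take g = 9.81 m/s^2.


2 * g * h = 2 * 9.81 * 0.553 = 10.84986
sqrt(10.84986) = 3.293913 m/s
P = 96.6 * 9.81 * 3.293913 = 3121.46 W

3121.46 W


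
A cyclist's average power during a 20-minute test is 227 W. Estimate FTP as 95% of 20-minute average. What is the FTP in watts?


FTP = 20-min power * 0.95
= 227 * 0.95
= 215.65 W

215.65 W


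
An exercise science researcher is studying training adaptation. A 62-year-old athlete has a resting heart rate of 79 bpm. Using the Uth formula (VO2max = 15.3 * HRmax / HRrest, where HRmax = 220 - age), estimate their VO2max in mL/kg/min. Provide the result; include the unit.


HRmax = 220 - 62 = 158 bpm
Ratio = HRmax / HRrest = 158 / 79 = 2.0
VO2max = 15.3 * 2.0 = 30.6 mL/kg/min

30.6 mL/kg/min


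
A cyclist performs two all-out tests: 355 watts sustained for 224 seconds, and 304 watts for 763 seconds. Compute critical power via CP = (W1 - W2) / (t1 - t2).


W1 = P1 * t1 = 355 * 224 = 79520 J
W2 = P2 * t2 = 304 * 763 = 231952 J
CP = (79520 - 231952) / (224 - 763)
= 282.81 W

282.81 W


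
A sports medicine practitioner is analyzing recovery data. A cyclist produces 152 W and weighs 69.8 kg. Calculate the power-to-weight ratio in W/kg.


P/W = power / mass
= 152 / 69.8
= 2.178 W/kg

2.178 W/kg


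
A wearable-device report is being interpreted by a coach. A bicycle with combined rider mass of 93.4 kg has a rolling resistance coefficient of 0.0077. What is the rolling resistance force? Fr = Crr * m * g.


Fr = 0.0077 * 93.4 * 9.81
= 0.71918 * 9.81
= 7.055 N

7.055 N


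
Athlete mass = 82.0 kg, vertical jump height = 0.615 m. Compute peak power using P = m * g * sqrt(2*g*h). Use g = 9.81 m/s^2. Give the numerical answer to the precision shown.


sqrt(2 * 9.81 * 0.615) = sqrt(12.0663) = 3.473658 m/s
P = 82.0 * 9.81 * 3.473658
= 2794.28 W

2794.28 W


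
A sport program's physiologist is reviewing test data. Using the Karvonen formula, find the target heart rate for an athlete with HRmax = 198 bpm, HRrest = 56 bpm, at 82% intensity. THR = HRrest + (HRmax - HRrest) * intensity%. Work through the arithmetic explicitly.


HRR = 198 - 56 = 142
THR = 56 + 142 * 0.82
= 56 + 116.44
= 172.44 bpm

172.44 bpm


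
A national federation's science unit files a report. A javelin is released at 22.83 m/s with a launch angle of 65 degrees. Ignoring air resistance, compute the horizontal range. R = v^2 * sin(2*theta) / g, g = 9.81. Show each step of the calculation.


Launch speed squared = 521.2089
sin(2 * 65 deg) = 0.766044
Range = 521.2089 * 0.766044 / 9.81
= 40.7 m

40.7 m


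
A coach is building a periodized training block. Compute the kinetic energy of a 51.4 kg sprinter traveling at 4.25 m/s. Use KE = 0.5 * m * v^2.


Velocity squared = 18.0625
KE = 0.5 * 51.4 * 18.0625 = 464.21 J

464.21 J


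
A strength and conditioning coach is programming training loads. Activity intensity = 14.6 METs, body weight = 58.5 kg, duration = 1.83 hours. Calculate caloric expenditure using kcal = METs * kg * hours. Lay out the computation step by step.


kcal = 14.6 * 58.5 * 1.83
= 854.1 * 1.83
= 1563.0 kcal

1563.0 kcal


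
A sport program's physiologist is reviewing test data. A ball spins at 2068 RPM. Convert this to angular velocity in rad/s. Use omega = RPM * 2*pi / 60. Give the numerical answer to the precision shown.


omega = 2068 * 2 * pi / 60
= 2068 * 6.28318531 / 60
= 12993.627 / 60
= 216.56 rad/s

216.56 rad/s


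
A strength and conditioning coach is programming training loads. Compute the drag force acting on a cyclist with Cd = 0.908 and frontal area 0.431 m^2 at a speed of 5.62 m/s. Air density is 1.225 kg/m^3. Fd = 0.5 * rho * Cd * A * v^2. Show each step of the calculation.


Step 1: v^2 = 31.5844
Step 2: Fd = 0.5 * 1.225 * 0.908 * 0.431 * 31.5844
= 7.571 N

7.571 N


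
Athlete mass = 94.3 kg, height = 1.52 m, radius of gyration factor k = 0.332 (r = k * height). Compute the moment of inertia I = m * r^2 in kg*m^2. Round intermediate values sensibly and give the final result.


r = k * height = 0.332 * 1.52 = 0.50464 m
r^2 = 0.50464^2 = 0.254662
I = 94.3 * 0.254662 = 24.015 kg*m^2

24.015 kg*m^2


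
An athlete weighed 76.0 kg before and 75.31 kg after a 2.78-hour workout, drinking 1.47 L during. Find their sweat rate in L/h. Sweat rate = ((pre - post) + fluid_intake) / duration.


Body mass change = 0.69 kg
Total sweat loss = 0.69 + 1.47 = 2.16 L
Rate = 2.16 / 2.78 = 0.777 L/h

0.777 L/h


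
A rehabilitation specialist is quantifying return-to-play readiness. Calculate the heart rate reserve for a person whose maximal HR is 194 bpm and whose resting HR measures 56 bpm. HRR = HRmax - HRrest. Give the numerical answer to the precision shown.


HRmax = 194 bpm
HRrest = 56 bpm
HRR = 194 - 56 = 138 bpm

138 bpm


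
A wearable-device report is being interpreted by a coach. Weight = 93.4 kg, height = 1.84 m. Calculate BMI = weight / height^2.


height^2 = 1.84^2 = 3.3856
BMI = 93.4 / 3.3856 = 27.59 kg/m^2

27.59 kg/m^2


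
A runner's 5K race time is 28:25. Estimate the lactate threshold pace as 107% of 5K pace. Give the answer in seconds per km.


Total race time = 28*60 + 25 = 1705 seconds
5K pace = 1705 / 5 = 341.0 sec/km
LT pace = 341.0 * 1.07 = 364.87 sec/km

364.87 s/km


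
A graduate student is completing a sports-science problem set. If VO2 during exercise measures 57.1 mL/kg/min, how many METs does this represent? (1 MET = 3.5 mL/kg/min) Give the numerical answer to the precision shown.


METs = VO2 / 3.5 = 57.1 / 3.5 = 16.31

16.31 METs


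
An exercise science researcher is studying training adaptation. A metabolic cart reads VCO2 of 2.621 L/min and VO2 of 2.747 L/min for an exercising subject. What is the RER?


RER = VCO2 / VO2 = 2.621 / 2.747 = 0.9541

0.9541


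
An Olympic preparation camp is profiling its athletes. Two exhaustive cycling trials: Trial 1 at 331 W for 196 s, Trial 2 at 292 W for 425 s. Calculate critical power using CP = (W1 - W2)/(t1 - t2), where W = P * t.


W1 = 331 * 196 = 64876 J
W2 = 292 * 425 = 124100 J
CP = (64876 - 124100) / (196 - 425)
= -59224 / -229
= 258.62 W

258.62 W


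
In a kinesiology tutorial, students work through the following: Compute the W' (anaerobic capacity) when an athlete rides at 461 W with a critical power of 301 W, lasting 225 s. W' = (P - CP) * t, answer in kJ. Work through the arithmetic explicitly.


Above-CP power = 160 W
Duration = 225 s
W' = 160 * 225 = 36000 J
Convert: 36000 / 1000 = 36.0 kJ

36.0 kJ


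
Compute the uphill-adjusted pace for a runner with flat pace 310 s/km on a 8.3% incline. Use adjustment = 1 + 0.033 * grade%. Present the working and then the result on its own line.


Adjustment factor = 1 + 0.033 * 8.3 = 1.2739
Grade-adjusted pace = 310 * 1.2739 = 394.91 s/km

394.91 s/km


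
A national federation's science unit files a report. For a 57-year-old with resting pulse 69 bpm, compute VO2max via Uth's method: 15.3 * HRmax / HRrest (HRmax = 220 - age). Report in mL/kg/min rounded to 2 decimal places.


Step 1: HRmax = 220 - 57 = 163 bpm
Step 2: Ratio = 163 / 69 = 2.3623
Step 3: VO2max = 15.3 * 2.3623 = 36.14 mL/kg/min

36.14 mL/kg/min


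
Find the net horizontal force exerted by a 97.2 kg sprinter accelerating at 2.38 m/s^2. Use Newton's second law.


Newton's second law: F = m * a
F = 97.2 * 2.38 = 231.34 N

231.34 N


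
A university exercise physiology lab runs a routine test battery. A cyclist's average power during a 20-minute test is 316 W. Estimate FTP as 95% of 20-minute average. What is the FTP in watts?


FTP = 20-min power * 0.95
= 316 * 0.95
= 300.2 W

300.2 W


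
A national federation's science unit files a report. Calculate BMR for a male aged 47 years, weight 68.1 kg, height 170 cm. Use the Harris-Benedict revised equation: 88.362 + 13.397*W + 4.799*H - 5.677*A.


Substituting values:
W term = 13.397 * 68.1 = 912.3357
H term = 4.799 * 170 = 815.83
A term = 5.677 * 47 = 266.819
BMR = 1549.71 kcal/day

1549.71 kcal/day


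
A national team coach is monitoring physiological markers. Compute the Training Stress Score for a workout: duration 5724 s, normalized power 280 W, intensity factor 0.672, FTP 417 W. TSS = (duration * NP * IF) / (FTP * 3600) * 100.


Product = 5724 * 280 * 0.672 = 1077027.84
Base = 417 * 3600 = 1501200
TSS = 1077027.84 / 1501200 * 100 = 71.74

71.74 TSS


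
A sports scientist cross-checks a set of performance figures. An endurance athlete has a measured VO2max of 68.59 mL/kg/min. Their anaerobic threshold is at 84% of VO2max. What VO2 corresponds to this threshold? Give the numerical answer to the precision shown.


Anaerobic threshold VO2 = VO2max * 84%
= 68.59 * 0.84
= 57.62 mL/kg/min

57.62 mL/kg/min


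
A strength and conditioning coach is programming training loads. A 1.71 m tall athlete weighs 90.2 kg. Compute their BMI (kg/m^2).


height^2 = 2.9241 m^2
BMI = 90.2 / 2.9241 = 30.85 kg/m^2

30.85 kg/m^2


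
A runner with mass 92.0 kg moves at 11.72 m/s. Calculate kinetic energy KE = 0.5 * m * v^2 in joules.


v^2 = 11.72^2 = 137.3584
KE = 0.5 * 92.0 * 137.3584
= 6318.49 J

6318.49 J


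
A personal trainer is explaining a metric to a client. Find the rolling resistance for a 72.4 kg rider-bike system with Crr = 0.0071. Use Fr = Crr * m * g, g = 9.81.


m * g = 72.4 * 9.81 = 710.244 N
Fr = 0.0071 * 710.244 = 5.043 N

5.043 N


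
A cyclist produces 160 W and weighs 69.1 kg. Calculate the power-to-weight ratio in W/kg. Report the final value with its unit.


P/W = power / mass
= 160 / 69.1
= 2.315 W/kg

2.315 W/kg


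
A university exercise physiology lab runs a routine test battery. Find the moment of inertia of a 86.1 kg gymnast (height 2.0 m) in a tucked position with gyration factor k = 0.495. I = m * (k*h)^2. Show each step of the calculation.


Radius of gyration = 0.495 * 2.0 = 0.99 m
I = 86.1 * 0.99^2
= 86.1 * 0.9801
= 84.387 kg*m^2

84.387 kg*m^2


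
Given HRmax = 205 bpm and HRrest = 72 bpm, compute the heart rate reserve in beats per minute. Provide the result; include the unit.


Heart rate reserve = maximum HR minus resting HR
HRR = 205 - 72 = 133 bpm

133 bpm


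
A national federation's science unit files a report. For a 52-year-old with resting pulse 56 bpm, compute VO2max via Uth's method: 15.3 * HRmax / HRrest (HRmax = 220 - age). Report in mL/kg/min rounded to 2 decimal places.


Step 1: HRmax = 220 - 52 = 168 bpm
Step 2: Ratio = 168 / 56 = 3.0
Step 3: VO2max = 15.3 * 3.0 = 45.9 mL/kg/min

45.9 mL/kg/min


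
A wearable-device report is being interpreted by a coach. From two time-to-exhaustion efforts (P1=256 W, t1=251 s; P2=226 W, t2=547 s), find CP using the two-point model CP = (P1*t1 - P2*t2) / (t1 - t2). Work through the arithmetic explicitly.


Work in trial 1 = 64256 J
Work in trial 2 = 123622 J
Delta work = -59366 J
Delta time = -296 s
CP = -59366 / -296 = 200.56 W

200.56 W


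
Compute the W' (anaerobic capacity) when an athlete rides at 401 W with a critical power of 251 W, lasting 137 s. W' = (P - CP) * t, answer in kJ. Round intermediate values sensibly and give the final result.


Above-CP power = 150 W
Duration = 137 s
W' = 150 * 137 = 20550 J
Convert: 20550 / 1000 = 20.55 kJ

20.55 kJ


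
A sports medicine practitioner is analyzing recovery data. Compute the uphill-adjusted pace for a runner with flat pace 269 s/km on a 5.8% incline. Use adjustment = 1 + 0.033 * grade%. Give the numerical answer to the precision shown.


Adjustment factor = 1 + 0.033 * 5.8 = 1.1914
Grade-adjusted pace = 269 * 1.1914 = 320.49 s/km

320.49 s/km


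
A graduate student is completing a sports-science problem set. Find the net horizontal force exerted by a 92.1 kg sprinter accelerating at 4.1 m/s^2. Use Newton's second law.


Newton's second law: F = m * a
F = 92.1 * 4.1 = 377.61 N

377.61 N


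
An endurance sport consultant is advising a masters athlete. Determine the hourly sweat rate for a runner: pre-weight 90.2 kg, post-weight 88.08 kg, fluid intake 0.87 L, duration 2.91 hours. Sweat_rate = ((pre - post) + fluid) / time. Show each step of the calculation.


Mass lost = 90.2 - 88.08 = 2.12 kg
Add fluid consumed: 2.12 + 0.87 = 2.99 L total sweat
Sweat rate = 2.99 / 2.91 = 1.027 L/h

1.027 L/h


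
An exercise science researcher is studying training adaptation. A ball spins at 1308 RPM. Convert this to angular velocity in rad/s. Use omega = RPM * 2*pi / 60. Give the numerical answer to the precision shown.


omega = 1308 * 2 * pi / 60
= 1308 * 6.28318531 / 60
= 8218.406 / 60
= 136.973 rad/s

136.973 rad/s


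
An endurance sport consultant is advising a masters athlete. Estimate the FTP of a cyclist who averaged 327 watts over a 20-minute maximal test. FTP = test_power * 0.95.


FTP = 327 * 0.95 = 310.65 W

310.65 W


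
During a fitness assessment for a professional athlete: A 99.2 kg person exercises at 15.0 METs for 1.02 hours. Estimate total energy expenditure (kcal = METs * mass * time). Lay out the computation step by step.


Energy = METs * mass(kg) * time(h)
= 15.0 * 99.2 * 1.02
= 1517.76 kcal

1517.76 kcal


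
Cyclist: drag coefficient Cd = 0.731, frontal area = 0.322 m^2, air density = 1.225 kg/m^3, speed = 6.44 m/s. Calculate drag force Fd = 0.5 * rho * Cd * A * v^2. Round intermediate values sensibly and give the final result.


v^2 = 6.44^2 = 41.4736
Fd = 0.5 * 1.225 * 0.731 * 0.322 * 41.4736
= 5.979 N

5.979 N


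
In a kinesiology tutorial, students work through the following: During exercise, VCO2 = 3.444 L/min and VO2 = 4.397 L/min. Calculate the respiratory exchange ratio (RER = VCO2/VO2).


RER = VCO2 / VO2
= 3.444 / 4.397
= 0.7833

0.7833


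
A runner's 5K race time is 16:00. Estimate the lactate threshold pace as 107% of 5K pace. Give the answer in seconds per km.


Total race time = 16*60 + 0 = 960 seconds
5K pace = 960 / 5 = 192.0 sec/km
LT pace = 192.0 * 1.07 = 205.44 sec/km

205.44 s/km


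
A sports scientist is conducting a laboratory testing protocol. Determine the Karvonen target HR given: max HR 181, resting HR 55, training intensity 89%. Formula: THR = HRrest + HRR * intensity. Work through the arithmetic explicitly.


HRR = HRmax - HRrest = 181 - 55 = 126
THR = 55 + 126 * 0.89
= 167.14 bpm

167.14 bpm


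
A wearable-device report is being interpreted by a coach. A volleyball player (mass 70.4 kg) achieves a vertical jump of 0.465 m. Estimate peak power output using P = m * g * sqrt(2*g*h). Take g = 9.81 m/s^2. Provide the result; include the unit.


2 * g * h = 2 * 9.81 * 0.465 = 9.1233
sqrt(9.1233) = 3.02048 m/s
P = 70.4 * 9.81 * 3.02048 = 2086.02 W

2086.02 W


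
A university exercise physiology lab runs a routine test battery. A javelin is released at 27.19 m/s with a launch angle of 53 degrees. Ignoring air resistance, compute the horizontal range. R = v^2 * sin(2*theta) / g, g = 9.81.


Launch speed squared = 739.2961
sin(2 * 53 deg) = 0.961262
Range = 739.2961 * 0.961262 / 9.81
= 72.442 m

72.442 m


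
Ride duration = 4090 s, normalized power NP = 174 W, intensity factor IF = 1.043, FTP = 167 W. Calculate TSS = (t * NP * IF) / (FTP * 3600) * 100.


Numerator = 4090 * 174 * 1.043 = 742261.38
Denominator = 167 * 3600 = 601200
TSS = 742261.38 / 601200 * 100
= 123.46

123.46 TSS


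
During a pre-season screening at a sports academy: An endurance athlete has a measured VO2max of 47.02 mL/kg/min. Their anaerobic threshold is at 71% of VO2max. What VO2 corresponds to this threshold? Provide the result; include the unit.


Anaerobic threshold VO2 = VO2max * 71%
= 47.02 * 0.71
= 33.38 mL/kg/min

33.38 mL/kg/min


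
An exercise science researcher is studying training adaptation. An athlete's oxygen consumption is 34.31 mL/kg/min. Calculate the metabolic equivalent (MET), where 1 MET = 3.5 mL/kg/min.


MET = VO2 / 3.5
= 34.31 / 3.5
= 9.8 METs

9.8 METs


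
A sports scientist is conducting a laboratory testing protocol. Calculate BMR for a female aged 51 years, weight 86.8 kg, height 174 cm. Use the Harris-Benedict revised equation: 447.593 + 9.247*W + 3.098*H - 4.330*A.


Substituting values:
W term = 9.247 * 86.8 = 802.6396
H term = 3.098 * 174 = 539.052
A term = 4.330 * 51 = 220.83
BMR = 1568.45 kcal/day

1568.45 kcal/day


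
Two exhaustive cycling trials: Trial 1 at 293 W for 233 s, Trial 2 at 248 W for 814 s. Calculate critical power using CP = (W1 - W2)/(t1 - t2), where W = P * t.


W1 = 293 * 233 = 68269 J
W2 = 248 * 814 = 201872 J
CP = (68269 - 201872) / (233 - 814)
= -133603 / -581
= 229.95 W

229.95 W


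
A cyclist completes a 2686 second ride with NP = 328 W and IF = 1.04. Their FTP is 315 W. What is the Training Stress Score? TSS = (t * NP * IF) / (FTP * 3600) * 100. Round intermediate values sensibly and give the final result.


t * NP * IF = 2686 * 328 * 1.04 = 916248.32
FTP * 3600 = 1134000
TSS = (916248.32 / 1134000) * 100 = 80.8

80.8 TSS


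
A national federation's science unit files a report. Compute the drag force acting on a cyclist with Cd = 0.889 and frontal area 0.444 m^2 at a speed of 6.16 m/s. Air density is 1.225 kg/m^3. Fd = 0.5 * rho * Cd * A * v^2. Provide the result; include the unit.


Step 1: v^2 = 37.9456
Step 2: Fd = 0.5 * 1.225 * 0.889 * 0.444 * 37.9456
= 9.174 N

9.174 N


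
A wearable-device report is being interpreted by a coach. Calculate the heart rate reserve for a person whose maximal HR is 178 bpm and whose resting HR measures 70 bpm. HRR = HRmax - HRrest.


HRmax = 178 bpm
HRrest = 70 bpm
HRR = 178 - 70 = 108 bpm

108 bpm


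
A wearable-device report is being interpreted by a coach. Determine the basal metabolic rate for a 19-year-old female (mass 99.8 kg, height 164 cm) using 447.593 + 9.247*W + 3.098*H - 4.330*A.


BMR = 447.593 + 9.247*99.8 + 3.098*164 - 4.330*19
= 1796.25 kcal/day

1796.25 kcal/day


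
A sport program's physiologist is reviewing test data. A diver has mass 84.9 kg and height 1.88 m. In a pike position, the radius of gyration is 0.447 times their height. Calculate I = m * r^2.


r = 0.447 * 1.88 = 0.84036 m
I = m * r^2 = 84.9 * 0.706205 = 59.957 kg*m^2

59.957 kg*m^2


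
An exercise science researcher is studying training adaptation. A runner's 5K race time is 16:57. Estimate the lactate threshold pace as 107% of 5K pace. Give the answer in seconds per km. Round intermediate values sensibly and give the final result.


Total race time = 16*60 + 57 = 1017 seconds
5K pace = 1017 / 5 = 203.4 sec/km
LT pace = 203.4 * 1.07 = 217.64 sec/km

217.64 s/km


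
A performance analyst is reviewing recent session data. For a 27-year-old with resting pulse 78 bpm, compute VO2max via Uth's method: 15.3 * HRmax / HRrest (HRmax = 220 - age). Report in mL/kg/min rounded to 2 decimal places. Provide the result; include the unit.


Step 1: HRmax = 220 - 27 = 193 bpm
Step 2: Ratio = 193 / 78 = 2.4744
Step 3: VO2max = 15.3 * 2.4744 = 37.86 mL/kg/min

37.86 mL/kg/min


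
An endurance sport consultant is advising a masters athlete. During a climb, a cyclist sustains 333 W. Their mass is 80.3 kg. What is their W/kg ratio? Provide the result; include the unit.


Power-to-weight = 333 W / 80.3 kg
= 4.147 W/kg

4.147 W/kg


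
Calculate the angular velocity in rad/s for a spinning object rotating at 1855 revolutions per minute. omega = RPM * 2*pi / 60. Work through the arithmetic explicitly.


omega = RPM * 2*pi / 60
= 1855 * 6.28318531 / 60
= 194.255 rad/s

194.255 rad/s


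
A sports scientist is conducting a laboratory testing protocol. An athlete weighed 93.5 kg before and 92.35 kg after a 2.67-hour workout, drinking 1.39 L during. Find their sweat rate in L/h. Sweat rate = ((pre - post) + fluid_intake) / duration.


Body mass change = 1.15 kg
Total sweat loss = 1.15 + 1.39 = 2.54 L
Rate = 2.54 / 2.67 = 0.951 L/h

0.951 L/h


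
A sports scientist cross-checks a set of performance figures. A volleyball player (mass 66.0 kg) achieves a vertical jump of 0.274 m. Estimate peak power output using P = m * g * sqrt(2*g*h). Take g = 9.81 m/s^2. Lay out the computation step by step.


2 * g * h = 2 * 9.81 * 0.274 = 5.37588
sqrt(5.37588) = 2.318594 m/s
P = 66.0 * 9.81 * 2.318594 = 1501.2 W

1501.2 W


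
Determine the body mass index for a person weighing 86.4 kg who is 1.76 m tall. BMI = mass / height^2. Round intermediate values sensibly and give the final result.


BMI = mass / height^2
= 86.4 / 1.76^2
= 86.4 / 3.0976
= 27.89 kg/m^2

27.89 kg/m^2


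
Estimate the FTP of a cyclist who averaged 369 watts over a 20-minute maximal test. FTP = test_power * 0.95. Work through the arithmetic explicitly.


FTP = 369 * 0.95 = 350.55 W

350.55 W


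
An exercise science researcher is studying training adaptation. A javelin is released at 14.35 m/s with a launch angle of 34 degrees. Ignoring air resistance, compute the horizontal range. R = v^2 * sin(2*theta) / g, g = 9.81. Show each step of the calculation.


Launch speed squared = 205.9225
sin(2 * 34 deg) = 0.927184
Range = 205.9225 * 0.927184 / 9.81
= 19.463 m

19.463 m


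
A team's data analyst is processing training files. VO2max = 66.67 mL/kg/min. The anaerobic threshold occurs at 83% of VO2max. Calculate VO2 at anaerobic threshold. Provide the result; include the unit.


AT fraction = 83 / 100 = 0.83
AT VO2 = 66.67 * 0.83
= 55.34 mL/kg/min

55.34 mL/kg/min


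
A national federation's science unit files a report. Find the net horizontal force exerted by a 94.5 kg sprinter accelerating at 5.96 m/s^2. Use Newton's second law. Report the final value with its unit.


Newton's second law: F = m * a
F = 94.5 * 5.96 = 563.22 N

563.22 N


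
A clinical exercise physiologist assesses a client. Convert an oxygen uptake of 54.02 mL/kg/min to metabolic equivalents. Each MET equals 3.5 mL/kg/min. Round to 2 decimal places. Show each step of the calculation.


One MET = 3.5 mL/kg/min
Number of METs = 54.02 / 3.5
= 15.43 METs

15.43 METs


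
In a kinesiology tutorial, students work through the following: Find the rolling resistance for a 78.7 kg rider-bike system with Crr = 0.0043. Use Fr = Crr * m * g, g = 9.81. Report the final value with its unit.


m * g = 78.7 * 9.81 = 772.047 N
Fr = 0.0043 * 772.047 = 3.32 N

3.32 N


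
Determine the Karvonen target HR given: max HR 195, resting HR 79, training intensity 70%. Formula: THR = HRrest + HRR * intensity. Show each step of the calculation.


HRR = HRmax - HRrest = 195 - 79 = 116
THR = 79 + 116 * 0.7
= 160.2 bpm

160.2 bpm


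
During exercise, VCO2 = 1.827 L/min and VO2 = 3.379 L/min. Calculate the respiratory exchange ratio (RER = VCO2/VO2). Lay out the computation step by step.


RER = VCO2 / VO2
= 1.827 / 3.379
= 0.5407

0.5407


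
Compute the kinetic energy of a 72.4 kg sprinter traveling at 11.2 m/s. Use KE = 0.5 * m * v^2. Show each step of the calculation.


Velocity squared = 125.44
KE = 0.5 * 72.4 * 125.44 = 4540.93 J

4540.93 J


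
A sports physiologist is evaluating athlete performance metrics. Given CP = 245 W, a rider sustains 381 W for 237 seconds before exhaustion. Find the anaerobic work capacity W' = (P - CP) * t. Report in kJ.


Excess power = 381 - 245 = 136 W
Work above CP = 136 * 237 = 32232 J
W' = 32.232 kJ

32.232 kJ


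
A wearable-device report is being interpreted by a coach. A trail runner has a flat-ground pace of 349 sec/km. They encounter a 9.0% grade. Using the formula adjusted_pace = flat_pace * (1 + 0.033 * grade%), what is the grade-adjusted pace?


Grade factor = 1 + 0.033 * 9.0 = 1.297
Adjusted = 349 * 1.297 = 452.65 sec/km

452.65 s/km


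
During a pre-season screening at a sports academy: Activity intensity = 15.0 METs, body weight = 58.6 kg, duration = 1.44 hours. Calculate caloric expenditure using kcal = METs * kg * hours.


kcal = 15.0 * 58.6 * 1.44
= 879.0 * 1.44
= 1265.76 kcal

1265.76 kcal


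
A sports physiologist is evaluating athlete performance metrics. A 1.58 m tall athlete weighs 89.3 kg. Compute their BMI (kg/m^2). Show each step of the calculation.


height^2 = 2.4964 m^2
BMI = 89.3 / 2.4964 = 35.77 kg/m^2

35.77 kg/m^2


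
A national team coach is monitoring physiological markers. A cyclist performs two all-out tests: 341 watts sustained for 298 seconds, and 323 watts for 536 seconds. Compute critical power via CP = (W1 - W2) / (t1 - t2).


W1 = P1 * t1 = 341 * 298 = 101618 J
W2 = P2 * t2 = 323 * 536 = 173128 J
CP = (101618 - 173128) / (298 - 536)
= 300.46 W

300.46 W


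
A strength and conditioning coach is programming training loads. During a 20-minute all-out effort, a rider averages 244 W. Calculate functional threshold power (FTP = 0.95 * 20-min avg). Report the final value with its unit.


FTP = 0.95 * 244
= 231.8 W

231.8 W


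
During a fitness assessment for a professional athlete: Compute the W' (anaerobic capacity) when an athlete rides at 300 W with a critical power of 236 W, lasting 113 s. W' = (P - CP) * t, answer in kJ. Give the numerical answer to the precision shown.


Above-CP power = 64 W
Duration = 113 s
W' = 64 * 113 = 7232 J
Convert: 7232 / 1000 = 7.232 kJ

7.232 kJ


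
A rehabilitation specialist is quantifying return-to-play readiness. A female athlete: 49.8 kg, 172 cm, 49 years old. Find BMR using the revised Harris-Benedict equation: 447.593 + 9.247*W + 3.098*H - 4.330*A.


Intercept = 447.593
Weight contribution = 9.247 * 49.8 = 460.5006
Height contribution = 3.098 * 172 = 532.856
Age contribution = 4.33 * 49 = 212.17
BMR = 447.593 + 460.5006 + 532.856 - 212.17
= 1228.78 kcal/day

1228.78 kcal/day


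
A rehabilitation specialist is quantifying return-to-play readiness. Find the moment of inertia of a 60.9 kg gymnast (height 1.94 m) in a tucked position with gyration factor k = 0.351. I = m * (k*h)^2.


Radius of gyration = 0.351 * 1.94 = 0.68094 m
I = 60.9 * 0.68094^2
= 60.9 * 0.463679
= 28.238 kg*m^2

28.238 kg*m^2


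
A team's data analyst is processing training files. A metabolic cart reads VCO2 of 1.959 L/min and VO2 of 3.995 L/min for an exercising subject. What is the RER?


RER = VCO2 / VO2 = 1.959 / 3.995 = 0.4904

0.4904


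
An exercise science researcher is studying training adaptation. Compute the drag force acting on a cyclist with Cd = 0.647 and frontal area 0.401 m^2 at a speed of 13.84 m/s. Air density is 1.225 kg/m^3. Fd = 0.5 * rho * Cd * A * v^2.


Step 1: v^2 = 191.5456
Step 2: Fd = 0.5 * 1.225 * 0.647 * 0.401 * 191.5456
= 30.439 N

30.439 N


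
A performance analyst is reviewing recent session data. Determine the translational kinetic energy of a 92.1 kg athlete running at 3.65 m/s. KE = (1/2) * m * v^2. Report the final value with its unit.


KE = 0.5 * m * v^2
= 0.5 * 92.1 * 3.65^2
= 0.5 * 92.1 * 13.3225
= 613.5 J

613.5 J


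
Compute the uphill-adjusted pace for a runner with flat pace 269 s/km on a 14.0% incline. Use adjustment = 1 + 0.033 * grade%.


Adjustment factor = 1 + 0.033 * 14.0 = 1.462
Grade-adjusted pace = 269 * 1.462 = 393.28 s/km

393.28 s/km


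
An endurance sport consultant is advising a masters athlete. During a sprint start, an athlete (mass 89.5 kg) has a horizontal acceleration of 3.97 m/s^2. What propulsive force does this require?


Propulsive force = mass * acceleration
= 89.5 kg * 3.97 m/s^2
= 355.32 N

355.32 N


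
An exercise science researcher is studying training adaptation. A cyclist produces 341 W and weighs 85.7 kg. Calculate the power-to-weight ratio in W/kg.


P/W = power / mass
= 341 / 85.7
= 3.979 W/kg

3.979 W/kg


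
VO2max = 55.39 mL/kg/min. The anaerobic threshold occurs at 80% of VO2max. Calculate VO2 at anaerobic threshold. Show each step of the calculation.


AT fraction = 80 / 100 = 0.8
AT VO2 = 55.39 * 0.8
= 44.31 mL/kg/min

44.31 mL/kg/min


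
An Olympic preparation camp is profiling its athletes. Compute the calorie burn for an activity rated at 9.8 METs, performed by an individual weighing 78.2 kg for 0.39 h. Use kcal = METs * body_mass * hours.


Product of METs and mass = 9.8 * 78.2 = 766.36
Total kcal = 766.36 * 0.39 = 298.88 kcal

298.88 kcal
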